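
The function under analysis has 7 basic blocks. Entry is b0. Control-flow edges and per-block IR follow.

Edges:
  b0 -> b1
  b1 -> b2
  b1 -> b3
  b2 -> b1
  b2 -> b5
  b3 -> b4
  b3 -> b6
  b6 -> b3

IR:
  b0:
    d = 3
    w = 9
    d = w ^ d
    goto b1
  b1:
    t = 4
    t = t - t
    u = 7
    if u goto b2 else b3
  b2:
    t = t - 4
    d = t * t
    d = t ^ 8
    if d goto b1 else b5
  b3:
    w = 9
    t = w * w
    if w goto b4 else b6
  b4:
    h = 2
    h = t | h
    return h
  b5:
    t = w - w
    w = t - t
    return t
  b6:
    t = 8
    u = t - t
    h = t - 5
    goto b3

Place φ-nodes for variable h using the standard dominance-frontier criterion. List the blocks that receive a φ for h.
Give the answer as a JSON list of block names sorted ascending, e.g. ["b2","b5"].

idom tree: b1←b0 b2←b1 b3←b1 b4←b3 b5←b2 b6←b3
Join-block Dom:
  b1: preds {b0,b2}: {b0} ∩ {b0,b1,b2} = {b0}; idom=b0
  b3: preds {b1,b6}: {b0,b1} ∩ {b0,b1,b3,b6} = {b0,b1}; idom=b1

DF derivation:
  b1←b0: walk · to b0
  b1←b2: walk b2→b1 to b0
  b3←b1: walk · to b1
  b3←b6: walk b6→b3 to b1
  b0: DF=∅
  b1: DF={b1}
  b2: DF={b1}
  b3: DF={b3}
  b4: DF=∅
  b5: DF=∅
  b6: DF={b3}

φ for h: defs {b4,b6}
  DF⁺ = {b3}

Answer: ["b3"]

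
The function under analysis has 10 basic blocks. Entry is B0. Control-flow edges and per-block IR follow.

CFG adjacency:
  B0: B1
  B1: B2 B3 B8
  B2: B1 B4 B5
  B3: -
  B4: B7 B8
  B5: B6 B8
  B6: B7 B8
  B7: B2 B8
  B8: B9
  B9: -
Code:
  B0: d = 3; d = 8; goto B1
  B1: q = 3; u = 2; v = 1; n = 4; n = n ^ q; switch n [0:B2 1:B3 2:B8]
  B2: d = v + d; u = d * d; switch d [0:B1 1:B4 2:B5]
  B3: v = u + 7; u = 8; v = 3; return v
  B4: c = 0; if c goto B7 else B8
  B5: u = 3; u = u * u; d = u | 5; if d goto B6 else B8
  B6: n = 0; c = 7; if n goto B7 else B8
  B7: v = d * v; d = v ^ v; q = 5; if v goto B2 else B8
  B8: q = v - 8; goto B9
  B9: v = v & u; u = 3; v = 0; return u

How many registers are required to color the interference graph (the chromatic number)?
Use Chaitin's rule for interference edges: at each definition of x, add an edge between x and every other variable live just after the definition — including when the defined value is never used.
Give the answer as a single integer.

Answer: 5

Derivation:
Per-block:
  B0 def {d} use ∅
  B1 def {n,q,u,v} use ∅
  B2 def {d,u} use {d,v}
  B3 def {u,v} use {u}
  B4 def {c} use ∅
  B5 def {d,u} use ∅
  B6 def {c,n} use ∅
  B7 def {d,q,v} use {d,v}
  B8 def {q} use {v}
  B9 def {u,v} use {u,v}

Liveness:
  B0 li=∅ lo={d}
  B1 li={d} lo={d,u,v}
  B2 li={d,v} lo={d,u,v}
  B3 li={u} lo=∅
  B4 li={d,u,v} lo={d,u,v}
  B5 li={v} lo={d,u,v}
  B6 li={d,u,v} lo={d,u,v}
  B7 li={d,u,v} lo={d,u,v}
  B8 li={u,v} lo={u,v}
  B9 li={u,v} lo=∅

Interfere edges:
  c — {d,n,u,v}
  d — {c,n,q,u,v}
  n — {c,d,q,u,v}
  q — {d,n,u,v}
  u — {c,d,n,q,v}
  v — {c,d,n,q,u}

Registers:
  lower bound: {c,d,n,u,v} mutually conflict ⇒ χ ≥ 5
  assign c→R4 d→R0 n→R1 q→R4 u→R2 v→R3 — no edge inside a register ⇒ χ ≤ 5
  χ = 5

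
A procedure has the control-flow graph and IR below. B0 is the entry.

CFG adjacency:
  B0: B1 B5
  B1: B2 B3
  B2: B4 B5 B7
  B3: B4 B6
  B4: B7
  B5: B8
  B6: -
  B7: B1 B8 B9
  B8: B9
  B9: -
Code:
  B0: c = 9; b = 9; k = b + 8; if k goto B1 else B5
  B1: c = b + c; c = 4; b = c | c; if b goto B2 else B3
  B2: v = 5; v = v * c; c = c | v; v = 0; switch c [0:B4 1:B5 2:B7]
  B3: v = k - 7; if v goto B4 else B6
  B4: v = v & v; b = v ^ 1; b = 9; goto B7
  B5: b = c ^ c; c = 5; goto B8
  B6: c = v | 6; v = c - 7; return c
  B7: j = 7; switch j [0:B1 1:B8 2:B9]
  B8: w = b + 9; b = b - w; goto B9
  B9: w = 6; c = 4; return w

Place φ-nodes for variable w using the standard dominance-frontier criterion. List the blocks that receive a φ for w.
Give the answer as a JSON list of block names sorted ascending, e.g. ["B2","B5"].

idom tree: B1←B0 B2←B1 B3←B1 B4←B1 B5←B0 B6←B3 B7←B1 B8←B0 B9←B0
Dom∩ at merges:
  B1: preds {B0,B7}: {B0} ∩ {B0,B1,B7} = {B0}; idom=B0
  B4: preds {B2,B3}: {B0,B1,B2} ∩ {B0,B1,B3} = {B0,B1}; idom=B1
  B5: preds {B0,B2}: {B0} ∩ {B0,B1,B2} = {B0}; idom=B0
  B7: preds {B2,B4}: {B0,B1,B2} ∩ {B0,B1,B4} = {B0,B1}; idom=B1
  B8: preds {B5,B7}: {B0,B5} ∩ {B0,B1,B7} = {B0}; idom=B0
  B9: preds {B7,B8}: {B0,B1,B7} ∩ {B0,B8} = {B0}; idom=B0

DF derivation:
  join B1 pred B0: · stop@B0
  join B1 pred B7: B7→B1 stop@B0
  join B4 pred B2: B2 stop@B1
  join B4 pred B3: B3 stop@B1
  join B5 pred B0: · stop@B0
  join B5 pred B2: B2→B1 stop@B0
  join B7 pred B2: B2 stop@B1
  join B7 pred B4: B4 stop@B1
  join B8 pred B5: B5 stop@B0
  join B8 pred B7: B7→B1 stop@B0
  join B9 pred B7: B7→B1 stop@B0
  join B9 pred B8: B8 stop@B0
  DF(B0)=∅
  DF(B1)={B1,B5,B8,B9}
  DF(B2)={B4,B5,B7}
  DF(B3)={B4}
  DF(B4)={B7}
  DF(B5)={B8}
  DF(B6)=∅
  DF(B7)={B1,B8,B9}
  DF(B8)={B9}
  DF(B9)=∅

φ for w: defs {B8,B9}
  DF⁺ = {B9}

Answer: ["B9"]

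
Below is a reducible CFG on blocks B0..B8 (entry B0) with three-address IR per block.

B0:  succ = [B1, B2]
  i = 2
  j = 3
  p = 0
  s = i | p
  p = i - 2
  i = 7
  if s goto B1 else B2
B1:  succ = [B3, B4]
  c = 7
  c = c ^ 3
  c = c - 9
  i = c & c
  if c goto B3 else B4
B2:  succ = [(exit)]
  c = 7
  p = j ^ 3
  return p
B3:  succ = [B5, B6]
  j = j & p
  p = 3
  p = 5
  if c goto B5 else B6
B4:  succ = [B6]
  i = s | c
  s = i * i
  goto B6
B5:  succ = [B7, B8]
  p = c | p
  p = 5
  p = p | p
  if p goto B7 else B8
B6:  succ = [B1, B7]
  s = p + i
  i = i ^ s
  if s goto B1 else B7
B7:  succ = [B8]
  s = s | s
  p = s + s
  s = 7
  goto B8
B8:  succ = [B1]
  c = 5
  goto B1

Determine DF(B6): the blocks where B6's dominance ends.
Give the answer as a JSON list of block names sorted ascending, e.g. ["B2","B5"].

Answer: ["B1", "B7"]

Working:
idom tree: B1←B0 B2←B0 B3←B1 B4←B1 B5←B3 B6←B1 B7←B1 B8←B1
Dom∩ at merges:
  B1: preds {B0,B6,B8}: {B0} ∩ {B0,B1,B6} ∩ {B0,B1,B8} = {B0}; idom=B0
  B6: preds {B3,B4}: {B0,B1,B3} ∩ {B0,B1,B4} = {B0,B1}; idom=B1
  B7: preds {B5,B6}: {B0,B1,B3,B5} ∩ {B0,B1,B6} = {B0,B1}; idom=B1
  B8: preds {B5,B7}: {B0,B1,B3,B5} ∩ {B0,B1,B7} = {B0,B1}; idom=B1

Frontier:
  join B1 pred B0: · stop@B0
  join B1 pred B6: B6→B1 stop@B0
  join B1 pred B8: B8→B1 stop@B0
  join B6 pred B3: B3 stop@B1
  join B6 pred B4: B4 stop@B1
  join B7 pred B5: B5→B3 stop@B1
  join B7 pred B6: B6 stop@B1
  join B8 pred B5: B5→B3 stop@B1
  join B8 pred B7: B7 stop@B1
  B0 → ∅
  B1 → {B1}
  B2 → ∅
  B3 → {B6,B7,B8}
  B4 → {B6}
  B5 → {B7,B8}
  B6 → {B1,B7}
  B7 → {B8}
  B8 → {B1}

DF(B6) = ["B1", "B7"]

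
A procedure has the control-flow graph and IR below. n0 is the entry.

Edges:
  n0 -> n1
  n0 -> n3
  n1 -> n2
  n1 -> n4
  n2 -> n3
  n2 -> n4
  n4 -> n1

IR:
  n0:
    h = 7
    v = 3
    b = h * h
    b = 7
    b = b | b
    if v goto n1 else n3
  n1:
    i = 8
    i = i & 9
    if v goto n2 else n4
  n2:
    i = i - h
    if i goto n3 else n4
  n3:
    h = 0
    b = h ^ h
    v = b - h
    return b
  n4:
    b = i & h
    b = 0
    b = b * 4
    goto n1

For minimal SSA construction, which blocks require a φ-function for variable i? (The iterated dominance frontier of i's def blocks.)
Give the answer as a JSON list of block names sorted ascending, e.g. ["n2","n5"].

idom tree: n1←n0 n2←n1 n3←n0 n4←n1
Join-block Dom:
  n1: preds {n0,n4}: {n0} ∩ {n0,n1,n4} = {n0}; idom=n0
  n3: preds {n0,n2}: {n0} ∩ {n0,n1,n2} = {n0}; idom=n0
  n4: preds {n1,n2}: {n0,n1} ∩ {n0,n1,n2} = {n0,n1}; idom=n1

DF derivation:
  join n1 pred n0: · stop@n0
  join n1 pred n4: n4→n1 stop@n0
  join n3 pred n0: · stop@n0
  join n3 pred n2: n2→n1 stop@n0
  join n4 pred n1: · stop@n1
  join n4 pred n2: n2 stop@n1
  n0: DF=∅
  n1: DF={n1,n3}
  n2: DF={n3,n4}
  n3: DF=∅
  n4: DF={n1}

φ for i: defs {n1,n2}
  DF⁺ = {n1,n3,n4}

Answer: ["n1", "n3", "n4"]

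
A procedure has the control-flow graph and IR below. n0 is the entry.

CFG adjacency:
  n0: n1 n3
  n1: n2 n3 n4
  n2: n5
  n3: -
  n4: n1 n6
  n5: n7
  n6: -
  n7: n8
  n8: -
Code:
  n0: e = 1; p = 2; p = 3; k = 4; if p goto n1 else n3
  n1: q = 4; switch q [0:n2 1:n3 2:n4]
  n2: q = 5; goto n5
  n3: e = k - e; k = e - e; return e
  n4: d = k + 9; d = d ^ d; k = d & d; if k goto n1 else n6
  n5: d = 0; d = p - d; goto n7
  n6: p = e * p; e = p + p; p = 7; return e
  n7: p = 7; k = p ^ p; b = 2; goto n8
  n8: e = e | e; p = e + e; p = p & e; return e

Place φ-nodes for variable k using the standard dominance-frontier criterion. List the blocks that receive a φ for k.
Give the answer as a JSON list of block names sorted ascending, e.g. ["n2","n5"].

idom tree: n1←n0 n2←n1 n3←n0 n4←n1 n5←n2 n6←n4 n7←n5 n8←n7
Join-block Dom:
  n1: preds {n0,n4}: {n0} ∩ {n0,n1,n4} = {n0}; idom=n0
  n3: preds {n0,n1}: {n0} ∩ {n0,n1} = {n0}; idom=n0

DF derivation:
  join n1 pred n0: · stop@n0
  join n1 pred n4: n4→n1 stop@n0
  join n3 pred n0: · stop@n0
  join n3 pred n1: n1 stop@n0
  DF(n0)=∅
  DF(n1)={n1,n3}
  DF(n2)=∅
  DF(n3)=∅
  DF(n4)={n1}
  DF(n5)=∅
  DF(n6)=∅
  DF(n7)=∅
  DF(n8)=∅

φ for k: defs {n0,n3,n4,n7}
  DF⁺ = {n1,n3}

Answer: ["n1", "n3"]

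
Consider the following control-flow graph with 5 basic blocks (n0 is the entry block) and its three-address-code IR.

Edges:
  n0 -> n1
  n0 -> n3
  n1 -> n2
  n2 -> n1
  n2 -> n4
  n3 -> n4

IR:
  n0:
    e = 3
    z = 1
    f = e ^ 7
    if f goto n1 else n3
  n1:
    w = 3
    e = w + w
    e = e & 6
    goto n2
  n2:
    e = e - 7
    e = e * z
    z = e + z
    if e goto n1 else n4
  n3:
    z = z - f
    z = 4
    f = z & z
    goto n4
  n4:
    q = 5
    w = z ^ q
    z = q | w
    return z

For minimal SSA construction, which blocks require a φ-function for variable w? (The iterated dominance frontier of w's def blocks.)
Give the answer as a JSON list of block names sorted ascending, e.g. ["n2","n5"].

idom tree: n1←n0 n2←n1 n3←n0 n4←n0
Dom at joins:
  n1: preds {n0,n2}: {n0} ∩ {n0,n1,n2} = {n0}; idom=n0
  n4: preds {n2,n3}: {n0,n1,n2} ∩ {n0,n3} = {n0}; idom=n0

DF derivation:
  n1←n0: walk · to n0
  n1←n2: walk n2→n1 to n0
  n4←n2: walk n2→n1 to n0
  n4←n3: walk n3 to n0
  n0 → ∅
  n1 → {n1,n4}
  n2 → {n1,n4}
  n3 → {n4}
  n4 → ∅

φ for w: defs {n1,n4}
  DF⁺ = {n1,n4}

Answer: ["n1", "n4"]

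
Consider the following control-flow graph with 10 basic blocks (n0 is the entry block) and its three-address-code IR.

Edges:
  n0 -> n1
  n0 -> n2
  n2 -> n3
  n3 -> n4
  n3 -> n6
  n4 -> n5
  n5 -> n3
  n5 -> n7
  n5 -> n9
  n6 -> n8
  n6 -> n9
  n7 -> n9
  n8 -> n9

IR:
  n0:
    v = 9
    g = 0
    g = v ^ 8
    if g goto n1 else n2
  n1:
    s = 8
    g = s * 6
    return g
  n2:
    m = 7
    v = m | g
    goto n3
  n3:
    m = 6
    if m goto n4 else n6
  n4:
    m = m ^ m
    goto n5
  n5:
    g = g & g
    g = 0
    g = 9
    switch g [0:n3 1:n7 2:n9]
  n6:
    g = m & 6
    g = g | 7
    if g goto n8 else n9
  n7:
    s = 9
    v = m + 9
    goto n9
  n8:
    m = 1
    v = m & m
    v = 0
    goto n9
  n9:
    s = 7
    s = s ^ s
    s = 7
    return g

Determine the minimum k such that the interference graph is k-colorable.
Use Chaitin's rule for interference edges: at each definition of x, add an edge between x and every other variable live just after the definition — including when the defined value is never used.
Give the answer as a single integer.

Answer: 3

Analysis:
def/use:
  n0: def={g,v} ue=∅
  n1: def={g,s} ue=∅
  n2: def={m,v} ue={g}
  n3: def={m} ue=∅
  n4: def={m} ue={m}
  n5: def={g} ue={g}
  n6: def={g} ue={m}
  n7: def={s,v} ue={m}
  n8: def={m,v} ue=∅
  n9: def={s} ue={g}

Live sets:
  n0: in=∅ out={g}
  n1: in=∅ out=∅
  n2: in={g} out={g}
  n3: in={g} out={g,m}
  n4: in={g,m} out={g,m}
  n5: in={g,m} out={g,m}
  n6: in={m} out={g}
  n7: in={g,m} out={g}
  n8: in={g} out={g}
  n9: in={g} out=∅

Conflict graph:
  g: {m,s,v}
  m: {g,s}
  s: {g,m}
  v: {g}

Chromatic number:
  lower bound: {g,m,s} mutually conflict ⇒ χ ≥ 3
  3-colouring: R0={g}  R1={m,v}  R2={s}
  χ = 3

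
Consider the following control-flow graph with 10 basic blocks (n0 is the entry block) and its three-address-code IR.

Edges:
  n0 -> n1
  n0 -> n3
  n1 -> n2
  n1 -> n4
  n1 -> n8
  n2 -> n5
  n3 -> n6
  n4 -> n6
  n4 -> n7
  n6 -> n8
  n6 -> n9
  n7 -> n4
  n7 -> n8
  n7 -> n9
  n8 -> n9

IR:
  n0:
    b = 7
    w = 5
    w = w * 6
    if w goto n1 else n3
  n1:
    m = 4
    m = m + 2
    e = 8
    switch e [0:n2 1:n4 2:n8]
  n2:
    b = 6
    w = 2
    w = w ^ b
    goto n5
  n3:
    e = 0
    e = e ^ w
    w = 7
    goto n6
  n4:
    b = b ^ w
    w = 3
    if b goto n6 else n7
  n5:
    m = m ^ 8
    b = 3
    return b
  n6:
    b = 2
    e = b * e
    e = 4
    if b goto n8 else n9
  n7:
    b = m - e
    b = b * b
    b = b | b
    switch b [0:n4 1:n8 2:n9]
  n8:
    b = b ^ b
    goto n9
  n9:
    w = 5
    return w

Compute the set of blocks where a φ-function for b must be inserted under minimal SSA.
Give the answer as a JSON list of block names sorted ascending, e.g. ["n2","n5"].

idom tree: n1←n0 n2←n1 n3←n0 n4←n1 n5←n2 n6←n0 n7←n4 n8←n0 n9←n0
Dom∩ at merges:
  n4: preds {n1,n7}: {n0,n1} ∩ {n0,n1,n4,n7} = {n0,n1}; idom=n1
  n6: preds {n3,n4}: {n0,n3} ∩ {n0,n1,n4} = {n0}; idom=n0
  n8: preds {n1,n6,n7}: {n0,n1} ∩ {n0,n6} ∩ {n0,n1,n4,n7} = {n0}; idom=n0
  n9: preds {n6,n7,n8}: {n0,n6} ∩ {n0,n1,n4,n7} ∩ {n0,n8} = {n0}; idom=n0

DF derivation:
  n4←n1: walk · to n1
  n4←n7: walk n7→n4 to n1
  n6←n3: walk n3 to n0
  n6←n4: walk n4→n1 to n0
  n8←n1: walk n1 to n0
  n8←n6: walk n6 to n0
  n8←n7: walk n7→n4→n1 to n0
  n9←n6: walk n6 to n0
  n9←n7: walk n7→n4→n1 to n0
  n9←n8: walk n8 to n0
  n0 → ∅
  n1 → {n6,n8,n9}
  n2 → ∅
  n3 → {n6}
  n4 → {n4,n6,n8,n9}
  n5 → ∅
  n6 → {n8,n9}
  n7 → {n4,n8,n9}
  n8 → {n9}
  n9 → ∅

φ for b: defs {n0,n2,n4,n5,n6,n7,n8}
  DF⁺ = {n4,n6,n8,n9}

Answer: ["n4", "n6", "n8", "n9"]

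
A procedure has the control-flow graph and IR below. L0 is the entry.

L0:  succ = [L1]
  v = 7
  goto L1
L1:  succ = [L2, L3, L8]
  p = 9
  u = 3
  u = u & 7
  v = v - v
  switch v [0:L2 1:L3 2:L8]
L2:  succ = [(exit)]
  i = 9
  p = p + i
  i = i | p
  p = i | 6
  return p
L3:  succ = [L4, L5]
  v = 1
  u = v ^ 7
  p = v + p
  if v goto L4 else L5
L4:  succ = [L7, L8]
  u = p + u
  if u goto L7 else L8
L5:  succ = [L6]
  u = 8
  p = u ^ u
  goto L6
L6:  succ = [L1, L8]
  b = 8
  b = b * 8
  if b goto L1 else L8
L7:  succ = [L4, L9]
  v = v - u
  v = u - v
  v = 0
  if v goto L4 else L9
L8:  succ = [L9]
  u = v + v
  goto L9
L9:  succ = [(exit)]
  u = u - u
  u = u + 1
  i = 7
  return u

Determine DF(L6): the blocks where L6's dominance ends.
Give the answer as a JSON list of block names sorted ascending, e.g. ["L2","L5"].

Answer: ["L1", "L8"]

Working:
idom tree: L1←L0 L2←L1 L3←L1 L4←L3 L5←L3 L6←L5 L7←L4 L8←L1 L9←L1
Join-block Dom:
  L1: preds {L0,L6}: {L0} ∩ {L0,L1,L3,L5,L6} = {L0}; idom=L0
  L4: preds {L3,L7}: {L0,L1,L3} ∩ {L0,L1,L3,L4,L7} = {L0,L1,L3}; idom=L3
  L8: preds {L1,L4,L6}: {L0,L1} ∩ {L0,L1,L3,L4} ∩ {L0,L1,L3,L5,L6} = {L0,L1}; idom=L1
  L9: preds {L7,L8}: {L0,L1,L3,L4,L7} ∩ {L0,L1,L8} = {L0,L1}; idom=L1

Frontier:
  L1←L0: walk · to L0
  L1←L6: walk L6→L5→L3→L1 to L0
  L4←L3: walk · to L3
  L4←L7: walk L7→L4 to L3
  L8←L1: walk · to L1
  L8←L4: walk L4→L3 to L1
  L8←L6: walk L6→L5→L3 to L1
  L9←L7: walk L7→L4→L3 to L1
  L9←L8: walk L8 to L1
  L0 → ∅
  L1 → {L1}
  L2 → ∅
  L3 → {L1,L8,L9}
  L4 → {L4,L8,L9}
  L5 → {L1,L8}
  L6 → {L1,L8}
  L7 → {L4,L9}
  L8 → {L9}
  L9 → ∅

DF(L6) = ["L1", "L8"]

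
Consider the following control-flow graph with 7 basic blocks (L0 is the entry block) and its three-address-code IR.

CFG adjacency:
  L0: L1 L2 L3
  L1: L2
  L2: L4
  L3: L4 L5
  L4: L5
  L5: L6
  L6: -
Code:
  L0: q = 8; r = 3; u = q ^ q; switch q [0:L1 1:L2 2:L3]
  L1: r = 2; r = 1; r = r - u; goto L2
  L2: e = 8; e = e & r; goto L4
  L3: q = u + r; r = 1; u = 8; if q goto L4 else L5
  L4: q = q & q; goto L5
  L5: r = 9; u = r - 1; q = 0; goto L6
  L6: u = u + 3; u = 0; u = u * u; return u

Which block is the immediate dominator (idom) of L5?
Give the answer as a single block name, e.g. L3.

idom tree: L1←L0 L2←L0 L3←L0 L4←L0 L5←L0 L6←L5
Dom∩ at merges:
  L2: preds {L0,L1}: {L0} ∩ {L0,L1} = {L0}; idom=L0
  L4: preds {L2,L3}: {L0,L2} ∩ {L0,L3} = {L0}; idom=L0
  L5: preds {L3,L4}: {L0,L3} ∩ {L0,L4} = {L0}; idom=L0

idom(L5) = L0

Answer: L0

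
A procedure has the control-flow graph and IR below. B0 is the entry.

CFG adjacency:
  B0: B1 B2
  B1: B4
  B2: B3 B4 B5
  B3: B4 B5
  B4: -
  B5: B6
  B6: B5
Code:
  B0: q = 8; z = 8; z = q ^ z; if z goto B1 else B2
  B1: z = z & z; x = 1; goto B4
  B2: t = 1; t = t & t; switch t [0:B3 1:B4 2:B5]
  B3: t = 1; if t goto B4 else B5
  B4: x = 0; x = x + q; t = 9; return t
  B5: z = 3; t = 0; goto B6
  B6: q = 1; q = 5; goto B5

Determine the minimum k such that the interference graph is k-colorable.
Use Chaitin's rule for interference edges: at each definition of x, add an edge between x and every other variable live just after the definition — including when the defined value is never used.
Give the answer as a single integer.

Block summaries:
  B0 def {q,z} use ∅
  B1 def {x,z} use {z}
  B2 def {t} use ∅
  B3 def {t} use ∅
  B4 def {t,x} use {q}
  B5 def {t,z} use ∅
  B6 def {q} use ∅

Backward fixpoint:
  live B0: ∅→{q,z}
  live B1: {q,z}→{q}
  live B2: {q}→{q}
  live B3: {q}→{q}
  live B4: {q}→∅
  live B5: ∅→∅
  live B6: ∅→∅

Conflict graph:
  q: {t,x,z}
  t: {q}
  x: {q}
  z: {q}

Colouring:
  {q,t} pairwise interfere (2-clique) ⇒ χ ≥ 2
  2-colouring: r0={q}  r1={t,x,z}
  χ = 2

Answer: 2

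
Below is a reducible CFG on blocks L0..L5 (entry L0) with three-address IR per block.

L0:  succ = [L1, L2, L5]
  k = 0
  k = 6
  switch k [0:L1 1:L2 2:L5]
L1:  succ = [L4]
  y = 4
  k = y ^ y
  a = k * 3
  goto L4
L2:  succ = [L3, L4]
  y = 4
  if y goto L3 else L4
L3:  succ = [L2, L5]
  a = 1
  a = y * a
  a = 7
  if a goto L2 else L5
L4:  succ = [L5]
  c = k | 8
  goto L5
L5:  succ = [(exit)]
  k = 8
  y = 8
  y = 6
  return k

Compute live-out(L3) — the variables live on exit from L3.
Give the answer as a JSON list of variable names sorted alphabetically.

Answer: ["k"]

Working:
Per-block:
  L0: def={k} ue=∅
  L1: def={a,k,y} ue=∅
  L2: def={y} ue=∅
  L3: def={a} ue={y}
  L4: def={c} ue={k}
  L5: def={k,y} ue=∅

Backward fixpoint:
  L0 li=∅ lo={k}
  L1 li=∅ lo={k}
  L2 li={k} lo={k,y}
  L3 li={k,y} lo={k}
  L4 li={k} lo=∅
  L5 li=∅ lo=∅

live-out(L3) = ["k"]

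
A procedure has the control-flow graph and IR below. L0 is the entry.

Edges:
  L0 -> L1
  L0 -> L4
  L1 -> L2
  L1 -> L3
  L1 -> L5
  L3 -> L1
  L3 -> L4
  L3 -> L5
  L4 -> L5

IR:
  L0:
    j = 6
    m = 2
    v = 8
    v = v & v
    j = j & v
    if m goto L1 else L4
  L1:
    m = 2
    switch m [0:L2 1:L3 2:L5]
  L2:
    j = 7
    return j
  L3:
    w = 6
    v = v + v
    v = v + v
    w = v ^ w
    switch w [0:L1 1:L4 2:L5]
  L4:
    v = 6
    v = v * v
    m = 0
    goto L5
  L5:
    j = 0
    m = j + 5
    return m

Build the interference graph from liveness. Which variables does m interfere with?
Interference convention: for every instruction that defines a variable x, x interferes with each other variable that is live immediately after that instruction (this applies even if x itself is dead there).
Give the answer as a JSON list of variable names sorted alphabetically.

Answer: ["j", "v"]

Derivation:
Per-block:
  L0: {j,m,v} / ∅
  L1: {m} / ∅
  L2: {j} / ∅
  L3: {v,w} / {v}
  L4: {m,v} / ∅
  L5: {j,m} / ∅

Backward fixpoint:
  live L0: ∅→{v}
  live L1: {v}→{v}
  live L2: ∅→∅
  live L3: {v}→{v}
  live L4: ∅→∅
  live L5: ∅→∅

Interference:
  j — {m,v}
  m — {j,v}
  v — {j,m,w}
  w — {v}

N(m) = ["j", "v"]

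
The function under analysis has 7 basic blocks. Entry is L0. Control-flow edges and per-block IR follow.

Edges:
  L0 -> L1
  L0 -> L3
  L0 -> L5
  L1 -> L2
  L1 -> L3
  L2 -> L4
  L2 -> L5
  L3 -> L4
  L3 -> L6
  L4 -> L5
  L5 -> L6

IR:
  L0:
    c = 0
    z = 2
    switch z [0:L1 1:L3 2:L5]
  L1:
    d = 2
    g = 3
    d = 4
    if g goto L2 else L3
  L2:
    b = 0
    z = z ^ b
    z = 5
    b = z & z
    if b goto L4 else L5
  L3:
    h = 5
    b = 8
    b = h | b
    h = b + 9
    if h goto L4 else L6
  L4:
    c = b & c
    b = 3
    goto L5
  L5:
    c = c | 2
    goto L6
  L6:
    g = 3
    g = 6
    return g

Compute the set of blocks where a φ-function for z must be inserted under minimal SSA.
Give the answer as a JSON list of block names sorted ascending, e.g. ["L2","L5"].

Answer: ["L4", "L5", "L6"]

Derivation:
idom tree: L1←L0 L2←L1 L3←L0 L4←L0 L5←L0 L6←L0
Dom∩ at merges:
  L3: preds {L0,L1}: {L0} ∩ {L0,L1} = {L0}; idom=L0
  L4: preds {L2,L3}: {L0,L1,L2} ∩ {L0,L3} = {L0}; idom=L0
  L5: preds {L0,L2,L4}: {L0} ∩ {L0,L1,L2} ∩ {L0,L4} = {L0}; idom=L0
  L6: preds {L3,L5}: {L0,L3} ∩ {L0,L5} = {L0}; idom=L0

Frontier:
  join L3 pred L0: · stop@L0
  join L3 pred L1: L1 stop@L0
  join L4 pred L2: L2→L1 stop@L0
  join L4 pred L3: L3 stop@L0
  join L5 pred L0: · stop@L0
  join L5 pred L2: L2→L1 stop@L0
  join L5 pred L4: L4 stop@L0
  join L6 pred L3: L3 stop@L0
  join L6 pred L5: L5 stop@L0
  DF(L0)=∅
  DF(L1)={L3,L4,L5}
  DF(L2)={L4,L5}
  DF(L3)={L4,L6}
  DF(L4)={L5}
  DF(L5)={L6}
  DF(L6)=∅

φ for z: defs {L0,L2}
  DF⁺ = {L4,L5,L6}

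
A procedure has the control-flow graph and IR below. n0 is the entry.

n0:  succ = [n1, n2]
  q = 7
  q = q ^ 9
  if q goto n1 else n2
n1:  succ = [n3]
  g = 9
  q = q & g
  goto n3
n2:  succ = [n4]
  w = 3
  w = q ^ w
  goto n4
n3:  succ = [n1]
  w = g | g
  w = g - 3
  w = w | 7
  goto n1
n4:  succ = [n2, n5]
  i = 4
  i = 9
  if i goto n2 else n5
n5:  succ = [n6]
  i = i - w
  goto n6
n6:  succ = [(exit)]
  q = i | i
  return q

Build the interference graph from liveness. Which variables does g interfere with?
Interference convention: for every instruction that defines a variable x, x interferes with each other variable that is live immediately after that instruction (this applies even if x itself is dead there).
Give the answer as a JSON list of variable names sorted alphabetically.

Per-block:
  n0 def {q} use ∅
  n1 def {g,q} use {q}
  n2 def {w} use {q}
  n3 def {w} use {g}
  n4 def {i} use ∅
  n5 def {i} use {i,w}
  n6 def {q} use {i}

Liveness:
  live n0: ∅→{q}
  live n1: {q}→{g,q}
  live n2: {q}→{q,w}
  live n3: {g,q}→{q}
  live n4: {q,w}→{i,q,w}
  live n5: {i,w}→{i}
  live n6: {i}→∅

Conflict graph:
  g↔{q,w}
  i↔{q,w}
  q↔{g,i,w}
  w↔{g,i,q}

N(g) = ["q", "w"]

Answer: ["q", "w"]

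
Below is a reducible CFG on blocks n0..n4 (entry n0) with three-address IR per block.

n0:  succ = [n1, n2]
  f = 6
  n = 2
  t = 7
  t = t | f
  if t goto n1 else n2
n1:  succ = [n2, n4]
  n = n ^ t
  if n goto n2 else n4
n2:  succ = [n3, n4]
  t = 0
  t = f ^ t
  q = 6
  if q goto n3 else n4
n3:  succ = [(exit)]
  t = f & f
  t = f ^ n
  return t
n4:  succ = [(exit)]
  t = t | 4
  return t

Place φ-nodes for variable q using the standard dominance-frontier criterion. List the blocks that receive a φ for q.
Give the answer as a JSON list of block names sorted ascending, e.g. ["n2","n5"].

Answer: ["n4"]

Working:
idom tree: n1←n0 n2←n0 n3←n2 n4←n0
Dom at joins:
  n2: preds {n0,n1}: {n0} ∩ {n0,n1} = {n0}; idom=n0
  n4: preds {n1,n2}: {n0,n1} ∩ {n0,n2} = {n0}; idom=n0

Frontier:
  join n2 pred n0: · stop@n0
  join n2 pred n1: n1 stop@n0
  join n4 pred n1: n1 stop@n0
  join n4 pred n2: n2 stop@n0
  DF(n0)=∅
  DF(n1)={n2,n4}
  DF(n2)={n4}
  DF(n3)=∅
  DF(n4)=∅

φ for q: defs {n2}
  DF⁺ = {n4}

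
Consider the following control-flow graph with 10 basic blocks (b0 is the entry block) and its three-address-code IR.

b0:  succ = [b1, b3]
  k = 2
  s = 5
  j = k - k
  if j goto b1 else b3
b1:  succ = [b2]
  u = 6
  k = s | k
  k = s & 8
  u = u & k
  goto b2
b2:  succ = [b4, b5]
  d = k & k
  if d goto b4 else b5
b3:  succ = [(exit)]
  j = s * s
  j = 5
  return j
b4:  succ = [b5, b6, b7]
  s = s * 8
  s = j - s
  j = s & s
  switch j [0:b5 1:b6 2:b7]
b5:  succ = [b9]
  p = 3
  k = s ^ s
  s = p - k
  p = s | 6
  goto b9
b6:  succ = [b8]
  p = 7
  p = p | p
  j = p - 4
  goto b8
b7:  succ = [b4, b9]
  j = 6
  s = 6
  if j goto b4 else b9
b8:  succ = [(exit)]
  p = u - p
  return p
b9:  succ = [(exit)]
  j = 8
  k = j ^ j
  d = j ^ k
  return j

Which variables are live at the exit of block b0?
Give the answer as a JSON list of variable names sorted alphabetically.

def/use:
  b0 def {j,k,s} use ∅
  b1 def {k,u} use {k,s}
  b2 def {d} use {k}
  b3 def {j} use {s}
  b4 def {j,s} use {j,s}
  b5 def {k,p,s} use {s}
  b6 def {j,p} use ∅
  b7 def {j,s} use ∅
  b8 def {p} use {p,u}
  b9 def {d,j,k} use ∅

Live sets:
  b0 li=∅ lo={j,k,s}
  b1 li={j,k,s} lo={j,k,s,u}
  b2 li={j,k,s,u} lo={j,s,u}
  b3 li={s} lo=∅
  b4 li={j,s,u} lo={s,u}
  b5 li={s} lo=∅
  b6 li={u} lo={p,u}
  b7 li={u} lo={j,s,u}
  b8 li={p,u} lo=∅
  b9 li=∅ lo=∅

live-out(b0) = ["j", "k", "s"]

Answer: ["j", "k", "s"]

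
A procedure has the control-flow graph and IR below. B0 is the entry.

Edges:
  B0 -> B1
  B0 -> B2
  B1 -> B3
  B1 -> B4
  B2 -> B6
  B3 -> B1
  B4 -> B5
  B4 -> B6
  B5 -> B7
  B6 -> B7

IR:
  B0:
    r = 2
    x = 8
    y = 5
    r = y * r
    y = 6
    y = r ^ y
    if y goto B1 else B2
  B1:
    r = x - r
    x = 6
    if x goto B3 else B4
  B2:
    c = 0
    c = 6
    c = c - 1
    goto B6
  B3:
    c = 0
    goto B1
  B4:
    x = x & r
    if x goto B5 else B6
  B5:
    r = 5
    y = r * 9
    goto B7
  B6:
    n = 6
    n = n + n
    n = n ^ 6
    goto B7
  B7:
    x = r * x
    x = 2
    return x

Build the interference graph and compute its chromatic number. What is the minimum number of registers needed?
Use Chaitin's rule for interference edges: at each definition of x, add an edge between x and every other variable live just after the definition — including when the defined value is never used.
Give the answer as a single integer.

Answer: 3

Analysis:
def/use:
  B0: {r,x,y} / ∅
  B1: {r,x} / {r,x}
  B2: {c} / ∅
  B3: {c} / ∅
  B4: {x} / {r,x}
  B5: {r,y} / ∅
  B6: {n} / ∅
  B7: {x} / {r,x}

Live sets:
  B0 li=∅ lo={r,x}
  B1 li={r,x} lo={r,x}
  B2 li={r,x} lo={r,x}
  B3 li={r,x} lo={r,x}
  B4 li={r,x} lo={r,x}
  B5 li={x} lo={r,x}
  B6 li={r,x} lo={r,x}
  B7 li={r,x} lo=∅

Interfere edges:
  c: {r,x}
  n: {r,x}
  r: {c,n,x,y}
  x: {c,n,r,y}
  y: {r,x}

Registers:
  lower bound: {c,r,x} mutually conflict ⇒ χ ≥ 3
  assign c→r2 n→r2 r→r0 x→r1 y→r2 — no edge inside a register ⇒ χ ≤ 3
  χ = 3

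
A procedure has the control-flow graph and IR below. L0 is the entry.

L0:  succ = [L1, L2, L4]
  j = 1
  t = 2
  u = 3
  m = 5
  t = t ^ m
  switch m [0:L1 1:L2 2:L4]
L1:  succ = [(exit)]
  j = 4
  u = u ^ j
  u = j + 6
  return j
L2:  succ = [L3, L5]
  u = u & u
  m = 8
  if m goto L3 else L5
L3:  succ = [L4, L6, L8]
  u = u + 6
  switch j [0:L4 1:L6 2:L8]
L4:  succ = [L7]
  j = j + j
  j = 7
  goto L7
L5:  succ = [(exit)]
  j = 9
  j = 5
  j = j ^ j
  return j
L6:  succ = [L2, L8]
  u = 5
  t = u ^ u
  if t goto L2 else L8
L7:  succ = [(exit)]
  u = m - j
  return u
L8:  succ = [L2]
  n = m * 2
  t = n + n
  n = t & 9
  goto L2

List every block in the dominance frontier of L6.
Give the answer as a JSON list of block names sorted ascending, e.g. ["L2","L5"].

Answer: ["L2", "L8"]

Derivation:
idom tree: L1←L0 L2←L0 L3←L2 L4←L0 L5←L2 L6←L3 L7←L4 L8←L3
Dom∩ at merges:
  L2: preds {L0,L6,L8}: {L0} ∩ {L0,L2,L3,L6} ∩ {L0,L2,L3,L8} = {L0}; idom=L0
  L4: preds {L0,L3}: {L0} ∩ {L0,L2,L3} = {L0}; idom=L0
  L8: preds {L3,L6}: {L0,L2,L3} ∩ {L0,L2,L3,L6} = {L0,L2,L3}; idom=L3

DF derivation:
  L2←L0: walk · to L0
  L2←L6: walk L6→L3→L2 to L0
  L2←L8: walk L8→L3→L2 to L0
  L4←L0: walk · to L0
  L4←L3: walk L3→L2 to L0
  L8←L3: walk · to L3
  L8←L6: walk L6 to L3
  DF(L0)=∅
  DF(L1)=∅
  DF(L2)={L2,L4}
  DF(L3)={L2,L4}
  DF(L4)=∅
  DF(L5)=∅
  DF(L6)={L2,L8}
  DF(L7)=∅
  DF(L8)={L2}

DF(L6) = ["L2", "L8"]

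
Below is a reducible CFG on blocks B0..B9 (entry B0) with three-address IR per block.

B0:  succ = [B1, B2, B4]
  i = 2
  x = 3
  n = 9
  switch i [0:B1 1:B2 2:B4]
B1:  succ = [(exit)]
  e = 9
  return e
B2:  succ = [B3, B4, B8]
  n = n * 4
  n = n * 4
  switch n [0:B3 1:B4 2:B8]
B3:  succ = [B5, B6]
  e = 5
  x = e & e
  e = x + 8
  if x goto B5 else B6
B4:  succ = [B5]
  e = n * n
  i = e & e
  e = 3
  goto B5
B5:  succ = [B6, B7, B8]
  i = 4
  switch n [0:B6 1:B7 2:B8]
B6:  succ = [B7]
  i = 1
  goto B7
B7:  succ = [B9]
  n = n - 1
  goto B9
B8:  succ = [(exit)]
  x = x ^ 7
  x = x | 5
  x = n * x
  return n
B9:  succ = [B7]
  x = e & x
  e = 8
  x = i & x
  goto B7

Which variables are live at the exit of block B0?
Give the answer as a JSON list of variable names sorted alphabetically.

def/use:
  B0: def={i,n,x} ue=∅
  B1: def={e} ue=∅
  B2: def={n} ue={n}
  B3: def={e,x} ue=∅
  B4: def={e,i} ue={n}
  B5: def={i} ue={n}
  B6: def={i} ue=∅
  B7: def={n} ue={n}
  B8: def={x} ue={n,x}
  B9: def={e,x} ue={e,i,x}

Liveness:
  live B0: ∅→{n,x}
  live B1: ∅→∅
  live B2: {n,x}→{n,x}
  live B3: {n}→{e,n,x}
  live B4: {n,x}→{e,n,x}
  live B5: {e,n,x}→{e,i,n,x}
  live B6: {e,n,x}→{e,i,n,x}
  live B7: {e,i,n,x}→{e,i,n,x}
  live B8: {n,x}→∅
  live B9: {e,i,n,x}→{e,i,n,x}

live-out(B0) = ["n", "x"]

Answer: ["n", "x"]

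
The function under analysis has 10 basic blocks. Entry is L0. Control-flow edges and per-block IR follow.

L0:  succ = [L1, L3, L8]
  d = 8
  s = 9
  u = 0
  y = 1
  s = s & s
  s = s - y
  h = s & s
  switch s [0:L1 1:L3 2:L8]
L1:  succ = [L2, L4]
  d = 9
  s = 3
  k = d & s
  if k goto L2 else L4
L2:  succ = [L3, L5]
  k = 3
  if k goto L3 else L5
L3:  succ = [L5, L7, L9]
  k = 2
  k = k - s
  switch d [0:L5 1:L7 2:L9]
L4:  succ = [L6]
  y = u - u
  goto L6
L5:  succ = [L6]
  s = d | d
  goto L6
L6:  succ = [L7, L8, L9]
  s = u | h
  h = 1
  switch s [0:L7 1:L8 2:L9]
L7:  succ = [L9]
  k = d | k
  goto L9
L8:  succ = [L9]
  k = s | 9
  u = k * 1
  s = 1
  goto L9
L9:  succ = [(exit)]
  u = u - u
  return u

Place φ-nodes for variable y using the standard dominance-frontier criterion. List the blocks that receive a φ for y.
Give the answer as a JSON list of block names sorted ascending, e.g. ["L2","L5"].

Answer: ["L6", "L7", "L8", "L9"]

Analysis:
idom tree: L1←L0 L2←L1 L3←L0 L4←L1 L5←L0 L6←L0 L7←L0 L8←L0 L9←L0
Dom∩ at merges:
  L3: preds {L0,L2}: {L0} ∩ {L0,L1,L2} = {L0}; idom=L0
  L5: preds {L2,L3}: {L0,L1,L2} ∩ {L0,L3} = {L0}; idom=L0
  L6: preds {L4,L5}: {L0,L1,L4} ∩ {L0,L5} = {L0}; idom=L0
  L7: preds {L3,L6}: {L0,L3} ∩ {L0,L6} = {L0}; idom=L0
  L8: preds {L0,L6}: {L0} ∩ {L0,L6} = {L0}; idom=L0
  L9: preds {L3,L6,L7,L8}: {L0,L3} ∩ {L0,L6} ∩ {L0,L7} ∩ {L0,L8} = {L0}; idom=L0

DF derivation:
  L3←L0: walk · to L0
  L3←L2: walk L2→L1 to L0
  L5←L2: walk L2→L1 to L0
  L5←L3: walk L3 to L0
  L6←L4: walk L4→L1 to L0
  L6←L5: walk L5 to L0
  L7←L3: walk L3 to L0
  L7←L6: walk L6 to L0
  L8←L0: walk · to L0
  L8←L6: walk L6 to L0
  L9←L3: walk L3 to L0
  L9←L6: walk L6 to L0
  L9←L7: walk L7 to L0
  L9←L8: walk L8 to L0
  DF(L0)=∅
  DF(L1)={L3,L5,L6}
  DF(L2)={L3,L5}
  DF(L3)={L5,L7,L9}
  DF(L4)={L6}
  DF(L5)={L6}
  DF(L6)={L7,L8,L9}
  DF(L7)={L9}
  DF(L8)={L9}
  DF(L9)=∅

φ for y: defs {L0,L4}
  DF⁺ = {L6,L7,L8,L9}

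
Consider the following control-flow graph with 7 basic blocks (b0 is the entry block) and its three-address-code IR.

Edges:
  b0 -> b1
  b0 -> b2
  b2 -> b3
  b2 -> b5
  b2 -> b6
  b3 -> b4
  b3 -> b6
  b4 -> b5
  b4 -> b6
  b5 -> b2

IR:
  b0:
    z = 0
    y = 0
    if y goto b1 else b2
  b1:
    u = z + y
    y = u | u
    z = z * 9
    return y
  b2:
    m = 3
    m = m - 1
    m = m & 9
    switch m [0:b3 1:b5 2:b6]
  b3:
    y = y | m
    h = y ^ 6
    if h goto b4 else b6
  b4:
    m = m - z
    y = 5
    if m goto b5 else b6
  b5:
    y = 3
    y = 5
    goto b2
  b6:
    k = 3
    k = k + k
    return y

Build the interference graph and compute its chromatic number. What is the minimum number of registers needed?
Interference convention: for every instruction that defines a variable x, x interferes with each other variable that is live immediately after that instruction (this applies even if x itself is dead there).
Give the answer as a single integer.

Answer: 4

Derivation:
Per-block:
  b0: {y,z} / ∅
  b1: {u,y,z} / {y,z}
  b2: {m} / ∅
  b3: {h,y} / {m,y}
  b4: {m,y} / {m,z}
  b5: {y} / ∅
  b6: {k} / {y}

Live sets:
  live b0: ∅→{y,z}
  live b1: {y,z}→∅
  live b2: {y,z}→{m,y,z}
  live b3: {m,y,z}→{m,y,z}
  live b4: {m,z}→{y,z}
  live b5: {z}→{y,z}
  live b6: {y}→∅

Interfere edges:
  h — {m,y,z}
  k — {y}
  m — {h,y,z}
  u — {z}
  y — {h,k,m,z}
  z — {h,m,u,y}

Colouring:
  lower bound: {h,m,y,z} mutually conflict ⇒ χ ≥ 4
  4-colouring: c0={u,y}  c1={k,z}  c2={h}  c3={m}
  χ = 4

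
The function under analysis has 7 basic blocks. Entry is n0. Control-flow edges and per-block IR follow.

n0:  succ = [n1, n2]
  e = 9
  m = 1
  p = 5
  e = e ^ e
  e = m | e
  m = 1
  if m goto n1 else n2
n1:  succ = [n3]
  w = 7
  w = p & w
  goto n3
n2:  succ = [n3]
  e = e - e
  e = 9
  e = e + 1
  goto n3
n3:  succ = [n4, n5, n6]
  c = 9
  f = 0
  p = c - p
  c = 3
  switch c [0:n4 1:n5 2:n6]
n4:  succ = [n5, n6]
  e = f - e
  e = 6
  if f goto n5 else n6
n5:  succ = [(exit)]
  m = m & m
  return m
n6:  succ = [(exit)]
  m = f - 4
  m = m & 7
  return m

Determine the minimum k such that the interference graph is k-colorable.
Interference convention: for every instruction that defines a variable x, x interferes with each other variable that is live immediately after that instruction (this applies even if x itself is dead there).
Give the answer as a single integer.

Answer: 5

Derivation:
def/use:
  n0: def={e,m,p} ue=∅
  n1: def={w} ue={p}
  n2: def={e} ue={e}
  n3: def={c,f,p} ue={p}
  n4: def={e} ue={e,f}
  n5: def={m} ue={m}
  n6: def={m} ue={f}

Live sets:
  live n0: ∅→{e,m,p}
  live n1: {e,m,p}→{e,m,p}
  live n2: {e,m,p}→{e,m,p}
  live n3: {e,m,p}→{e,f,m}
  live n4: {e,f,m}→{f,m}
  live n5: {m}→∅
  live n6: {f}→∅

Conflict graph:
  c — {e,f,m,p}
  e — {c,f,m,p,w}
  f — {c,e,m,p}
  m — {c,e,f,p,w}
  p — {c,e,f,m,w}
  w — {e,m,p}

Colouring:
  lower bound: {c,e,f,m,p} mutually conflict ⇒ χ ≥ 5
  5-colouring: c0={e}  c1={m}  c2={p}  c3={c,w}  c4={f}
  χ = 5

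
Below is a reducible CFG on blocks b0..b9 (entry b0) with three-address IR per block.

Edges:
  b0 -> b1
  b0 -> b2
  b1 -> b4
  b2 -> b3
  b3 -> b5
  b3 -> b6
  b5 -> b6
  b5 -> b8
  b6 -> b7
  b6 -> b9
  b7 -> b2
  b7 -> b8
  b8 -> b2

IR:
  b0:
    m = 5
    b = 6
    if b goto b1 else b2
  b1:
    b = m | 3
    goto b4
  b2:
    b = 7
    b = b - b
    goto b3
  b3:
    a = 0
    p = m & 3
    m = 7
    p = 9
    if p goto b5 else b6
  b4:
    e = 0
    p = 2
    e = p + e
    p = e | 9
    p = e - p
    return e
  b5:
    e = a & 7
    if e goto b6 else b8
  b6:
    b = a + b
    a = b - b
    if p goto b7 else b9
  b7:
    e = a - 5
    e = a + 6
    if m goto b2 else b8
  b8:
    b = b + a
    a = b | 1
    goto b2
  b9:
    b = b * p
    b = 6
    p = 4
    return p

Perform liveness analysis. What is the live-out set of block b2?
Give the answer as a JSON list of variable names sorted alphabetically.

Answer: ["b", "m"]

Analysis:
Block summaries:
  b0: {b,m} / ∅
  b1: {b} / {m}
  b2: {b} / ∅
  b3: {a,m,p} / {m}
  b4: {e,p} / ∅
  b5: {e} / {a}
  b6: {a,b} / {a,b,p}
  b7: {e} / {a,m}
  b8: {a,b} / {a,b}
  b9: {b,p} / {b,p}

Backward fixpoint:
  b0 li=∅ lo={m}
  b1 li={m} lo=∅
  b2 li={m} lo={b,m}
  b3 li={b,m} lo={a,b,m,p}
  b4 li=∅ lo=∅
  b5 li={a,b,m,p} lo={a,b,m,p}
  b6 li={a,b,m,p} lo={a,b,m,p}
  b7 li={a,b,m} lo={a,b,m}
  b8 li={a,b,m} lo={m}
  b9 li={b,p} lo=∅

live-out(b2) = ["b", "m"]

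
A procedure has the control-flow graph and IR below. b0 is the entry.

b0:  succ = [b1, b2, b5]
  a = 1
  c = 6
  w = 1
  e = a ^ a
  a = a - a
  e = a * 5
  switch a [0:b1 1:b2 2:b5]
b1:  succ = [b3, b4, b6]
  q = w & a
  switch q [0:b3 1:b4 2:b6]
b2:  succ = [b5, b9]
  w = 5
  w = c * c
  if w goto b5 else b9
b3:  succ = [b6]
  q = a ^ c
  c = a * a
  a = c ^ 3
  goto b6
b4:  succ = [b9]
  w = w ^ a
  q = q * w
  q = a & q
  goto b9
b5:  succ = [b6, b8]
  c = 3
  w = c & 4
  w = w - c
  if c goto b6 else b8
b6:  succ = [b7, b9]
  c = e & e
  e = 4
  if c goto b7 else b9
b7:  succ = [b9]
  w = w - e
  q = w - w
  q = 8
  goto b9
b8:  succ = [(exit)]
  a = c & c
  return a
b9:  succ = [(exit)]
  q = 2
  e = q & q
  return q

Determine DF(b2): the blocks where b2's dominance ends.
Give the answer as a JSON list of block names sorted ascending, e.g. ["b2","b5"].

Answer: ["b5", "b9"]

Derivation:
idom tree: b1←b0 b2←b0 b3←b1 b4←b1 b5←b0 b6←b0 b7←b6 b8←b5 b9←b0
Dom∩ at merges:
  b5: preds {b0,b2}: {b0} ∩ {b0,b2} = {b0}; idom=b0
  b6: preds {b1,b3,b5}: {b0,b1} ∩ {b0,b1,b3} ∩ {b0,b5} = {b0}; idom=b0
  b9: preds {b2,b4,b6,b7}: {b0,b2} ∩ {b0,b1,b4} ∩ {b0,b6} ∩ {b0,b6,b7} = {b0}; idom=b0

DF derivation:
  join b5 pred b0: · stop@b0
  join b5 pred b2: b2 stop@b0
  join b6 pred b1: b1 stop@b0
  join b6 pred b3: b3→b1 stop@b0
  join b6 pred b5: b5 stop@b0
  join b9 pred b2: b2 stop@b0
  join b9 pred b4: b4→b1 stop@b0
  join b9 pred b6: b6 stop@b0
  join b9 pred b7: b7→b6 stop@b0
  b0: DF=∅
  b1: DF={b6,b9}
  b2: DF={b5,b9}
  b3: DF={b6}
  b4: DF={b9}
  b5: DF={b6}
  b6: DF={b9}
  b7: DF={b9}
  b8: DF=∅
  b9: DF=∅

DF(b2) = ["b5", "b9"]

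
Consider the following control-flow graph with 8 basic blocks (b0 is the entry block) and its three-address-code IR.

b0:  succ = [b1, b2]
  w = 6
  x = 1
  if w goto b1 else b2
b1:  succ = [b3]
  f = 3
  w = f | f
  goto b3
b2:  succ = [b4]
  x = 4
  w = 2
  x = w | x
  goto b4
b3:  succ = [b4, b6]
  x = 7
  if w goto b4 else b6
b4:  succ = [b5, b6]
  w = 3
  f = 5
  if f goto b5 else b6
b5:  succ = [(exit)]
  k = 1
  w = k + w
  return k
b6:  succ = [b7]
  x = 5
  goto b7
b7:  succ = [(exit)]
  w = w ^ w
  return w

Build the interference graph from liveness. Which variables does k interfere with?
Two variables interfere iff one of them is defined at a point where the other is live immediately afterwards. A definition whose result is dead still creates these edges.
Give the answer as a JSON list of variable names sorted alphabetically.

def/use:
  b0 def {w,x} use ∅
  b1 def {f,w} use ∅
  b2 def {w,x} use ∅
  b3 def {x} use {w}
  b4 def {f,w} use ∅
  b5 def {k,w} use {w}
  b6 def {x} use ∅
  b7 def {w} use {w}

Live sets:
  b0: in=∅ out=∅
  b1: in=∅ out={w}
  b2: in=∅ out=∅
  b3: in={w} out={w}
  b4: in=∅ out={w}
  b5: in={w} out=∅
  b6: in={w} out={w}
  b7: in={w} out=∅

Interfere edges:
  f: {w}
  k: {w}
  w: {f,k,x}
  x: {w}

N(k) = ["w"]

Answer: ["w"]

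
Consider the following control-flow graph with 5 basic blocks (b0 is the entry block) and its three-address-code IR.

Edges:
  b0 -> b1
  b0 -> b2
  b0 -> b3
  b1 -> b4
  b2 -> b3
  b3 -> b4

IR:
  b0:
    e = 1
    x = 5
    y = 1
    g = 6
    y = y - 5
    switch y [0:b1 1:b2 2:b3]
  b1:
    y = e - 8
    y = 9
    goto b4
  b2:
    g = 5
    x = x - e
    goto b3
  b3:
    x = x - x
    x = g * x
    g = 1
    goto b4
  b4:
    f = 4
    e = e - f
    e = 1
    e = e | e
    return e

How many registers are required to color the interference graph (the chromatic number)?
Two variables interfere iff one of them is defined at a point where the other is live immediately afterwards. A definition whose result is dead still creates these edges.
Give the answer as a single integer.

Per-block:
  b0: {e,g,x,y} / ∅
  b1: {y} / {e}
  b2: {g,x} / {e,x}
  b3: {g,x} / {g,x}
  b4: {e,f} / {e}

Live sets:
  b0: in=∅ out={e,g,x}
  b1: in={e} out={e}
  b2: in={e,x} out={e,g,x}
  b3: in={e,g,x} out={e}
  b4: in={e} out=∅

Interference:
  e — {f,g,x,y}
  f — {e}
  g — {e,x,y}
  x — {e,g,y}
  y — {e,g,x}

Registers:
  lower bound: {e,g,x,y} mutually conflict ⇒ χ ≥ 4
  4-colouring: c0={e}  c1={f,g}  c2={x}  c3={y}
  χ = 4

Answer: 4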